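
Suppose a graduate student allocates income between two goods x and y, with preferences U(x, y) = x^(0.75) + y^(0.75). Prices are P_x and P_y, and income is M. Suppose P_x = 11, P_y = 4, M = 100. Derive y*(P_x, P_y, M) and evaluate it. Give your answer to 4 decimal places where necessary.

y* = 23.853

MRS = MU_x/MU_y = (y/x)^(0.25). Set equal to P_x/P_y.
Hence y/x = (P_x/P_y)^(1/(0.25)), i.e. raised to the 4 power.
With the ratio pinned down, the budget gives x* = M/(P_x + P_y·(y/x)) and y* = (y/x)·x*.
Numerically y/x = 57.191406, so x* = 100/(11 + 4·57.191406) = 0.4171 and y* = 57.191406·0.4171 = 23.853.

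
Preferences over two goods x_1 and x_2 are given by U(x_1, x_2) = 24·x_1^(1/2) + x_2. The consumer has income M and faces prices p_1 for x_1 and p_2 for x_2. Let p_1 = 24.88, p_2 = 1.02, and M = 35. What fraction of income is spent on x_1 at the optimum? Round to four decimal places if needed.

share on x_1 = 0.172

Set MRS = p_1/p_2: 12·x_1^(−1/2) = p_1/p_2.
Solve: √x_1 = 12·p_2/p_1, so x_1*(p_1,p_2) = (12·p_2/p_1)², and x_2* = (M − p_1·x_1*)/p_2.
Plugging in: x_1* = (12·1.02/24.88)² = 0.242, x_2* = 28.4102.
Expenditure on x_1: 24.88·0.242 = 6.0216; share = 0.172.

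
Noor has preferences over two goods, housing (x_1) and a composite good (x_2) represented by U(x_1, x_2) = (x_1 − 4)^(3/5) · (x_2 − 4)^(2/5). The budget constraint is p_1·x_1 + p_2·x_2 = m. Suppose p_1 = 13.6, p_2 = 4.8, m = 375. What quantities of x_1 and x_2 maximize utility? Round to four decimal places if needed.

MRS = (3/2)·(x_2−4)/(x_1−4). Tangency with p_1/p_2 gives x_2−4 = (2/3)·(p_1/p_2)·(x_1−4).
Substituting into the budget: x_1* = 4 + 0.6·(m − 4·p_1 − 4·p_2)/p_1, and x_2* = 4 + 0.4·(…)/p_2.
Discretionary income = 375 − 4·13.6 − 4·4.8 = 301.4; x_1* = 4 + 0.6·301.4/13.6 = 17.2971; x_2* = 4 + 0.4·301.4/4.8 = 29.1167.

x_1* = 17.2971, x_2* = 29.1167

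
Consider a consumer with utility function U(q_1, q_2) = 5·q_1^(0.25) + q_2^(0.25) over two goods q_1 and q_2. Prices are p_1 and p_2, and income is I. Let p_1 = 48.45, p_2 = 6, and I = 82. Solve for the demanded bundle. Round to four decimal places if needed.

q_1* = 1.3708, q_2* = 2.5974

MRS = MU_q_1/MU_q_2 = 5·(q_2/q_1)^(0.75). Set equal to p_1/p_2.
Hence q_2/q_1 = ((1/5)·p_1/p_2)^(1/(0.75)), i.e. raised to the 4/3 power.
With the ratio pinned down, the budget gives q_1* = I/(p_1 + p_2·(q_2/q_1)) and q_2* = (q_2/q_1)·q_1*.
Numerically q_2/q_1 = 1.8948, so q_1* = 82/(48.45 + 6·1.8948) = 1.3708 and q_2* = 1.8948·1.3708 = 2.5974.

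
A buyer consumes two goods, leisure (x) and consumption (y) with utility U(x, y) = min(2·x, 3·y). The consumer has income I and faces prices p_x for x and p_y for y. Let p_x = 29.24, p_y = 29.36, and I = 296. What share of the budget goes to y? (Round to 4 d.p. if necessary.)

share on y = 0.401

Leontief preferences: the optimum is at the kink where x/3 = y/2, i.e. y = (2/3)·x.
Budget: p_x·x + p_y·(2/3)·x = I, so (3·p_x + 2·p_y)·x = 3·I.
Demand: x*(p_x,p_y,I) = 3·I/(3·p_x + 2·p_y), y* = 2·I/(3·p_x + 2·p_y).
Here 3·29.24 + 2·29.36 = 146.44, giving x* = 6.0639 and y* = 4.0426.
Expenditure on y: 29.36·4.0426 = 118.6911; share = 0.401.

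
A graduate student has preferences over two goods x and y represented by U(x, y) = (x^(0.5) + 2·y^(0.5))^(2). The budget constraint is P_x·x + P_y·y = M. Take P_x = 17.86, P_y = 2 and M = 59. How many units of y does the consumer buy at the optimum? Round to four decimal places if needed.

With the ratio pinned down, the budget gives x* = M/(P_x + P_y·(y/x)) and y* = (y/x)·x*.
Numerically y/x = 318.9796, so x* = 59/(17.86 + 2·318.9796) = 0.09 and y* = 318.9796·0.09 = 28.6966.

y* = 28.6966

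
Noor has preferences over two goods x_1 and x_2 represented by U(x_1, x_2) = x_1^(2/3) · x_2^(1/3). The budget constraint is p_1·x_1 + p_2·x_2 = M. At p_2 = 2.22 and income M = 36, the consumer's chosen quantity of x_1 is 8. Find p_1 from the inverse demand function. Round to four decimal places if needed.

MU_x_1/MU_x_2 = (2/3·x_2)/(1/3·x_1); tangency sets this equal to p_1/p_2.
So 2/3·p_2·x_2 = 1/3·p_1·x_1; combined with the budget, a share 2/3 of income goes to x_1.
Demand: x_1*(p_1,p_2,M) = 2/3·M/p_1 and x_2* = 1/3·M/p_2.
Set x_1* = 8 in the demand function and solve for p_1: p_1 = 3.

p_1 = 3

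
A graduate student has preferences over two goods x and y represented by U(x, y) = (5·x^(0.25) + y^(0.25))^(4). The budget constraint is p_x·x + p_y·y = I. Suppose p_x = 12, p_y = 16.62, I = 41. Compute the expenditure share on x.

Numerically y/x = 0.07576, so x* = 41/(12 + 16.62·0.07576) = 3.0922 and y* = 0.07576·3.0922 = 0.2343.
Expenditure on x: 12·3.0922 = 37.1065; share = 0.905.

share on x = 0.905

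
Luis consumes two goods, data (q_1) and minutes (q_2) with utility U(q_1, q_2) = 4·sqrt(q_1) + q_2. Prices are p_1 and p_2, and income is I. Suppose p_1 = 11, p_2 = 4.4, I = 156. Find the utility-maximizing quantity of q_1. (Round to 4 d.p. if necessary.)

Plugging in: q_1* = (2·4.4/11)² = 0.64.

q_1* = 0.64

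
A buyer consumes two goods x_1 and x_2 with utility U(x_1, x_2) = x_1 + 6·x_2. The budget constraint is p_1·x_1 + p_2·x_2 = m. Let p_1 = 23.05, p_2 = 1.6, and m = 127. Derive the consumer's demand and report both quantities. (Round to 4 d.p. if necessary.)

Perfect substitutes: compare marginal utility per dollar. 1/p_1 vs 6/p_2 → 0.0434 vs 3.75.
x_2 gives more utility per dollar, so spend all income on x_2: x_2* = m/p_2, x_1* = 0.
Numerically: x_1* = 0, x_2* = 79.375.

x_1* = 0, x_2* = 79.375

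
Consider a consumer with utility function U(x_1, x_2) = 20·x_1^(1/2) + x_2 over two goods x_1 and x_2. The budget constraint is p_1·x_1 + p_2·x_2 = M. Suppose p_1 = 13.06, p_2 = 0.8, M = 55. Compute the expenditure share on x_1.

share on x_1 = 0.0891

Utility is quasi-linear in x_2; the FOC for x_1 is 10/√x_1 = p_1/p_2.
Thus x_1* = (10·p_2/p_1)² — independent of M — with the rest of income spent on x_2.
Plugging in: x_1* = (10·0.8/13.06)² = 0.3752, x_2* = 62.6244.
Expenditure on x_1: 13.06·0.3752 = 4.9005; share = 0.0891.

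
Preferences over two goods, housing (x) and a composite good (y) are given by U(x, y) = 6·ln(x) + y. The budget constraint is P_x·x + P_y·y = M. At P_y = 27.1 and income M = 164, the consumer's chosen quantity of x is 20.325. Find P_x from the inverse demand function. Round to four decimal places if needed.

P_x = 8

MU_x = 6/x, MU_y = 1. Tangency: 6/x = P_x/P_y.
So x*(P_x,P_y) = 6·P_y/P_x, independent of income; and y* = (M − 6·P_y)/P_y.
Set x* = 20.325 in the demand function and solve for P_x: P_x = 8.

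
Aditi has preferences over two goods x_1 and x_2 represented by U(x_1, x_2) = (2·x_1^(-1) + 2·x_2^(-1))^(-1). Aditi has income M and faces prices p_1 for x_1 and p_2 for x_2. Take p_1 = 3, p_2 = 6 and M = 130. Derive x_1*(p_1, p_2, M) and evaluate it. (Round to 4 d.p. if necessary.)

MU_x_1 ∝ 2·x_1^(-2), MU_x_2 ∝ 2·x_2^(-2), so MRS = (x_2/x_1)^(2) = p_1/p_2.
Hence x_2/x_1 = (p_1/p_2)^(1/(2)), i.e. raised to the 0.5 power.
Substitute x_2 = (x_2/x_1)·x_1 into the budget: x_1* = M/(p_1 + p_2·(x_2/x_1)).
Numerically x_2/x_1 = 0.707107, so x_1* = 130/(3 + 6·0.707107) = 17.9493.

x_1* = 17.9493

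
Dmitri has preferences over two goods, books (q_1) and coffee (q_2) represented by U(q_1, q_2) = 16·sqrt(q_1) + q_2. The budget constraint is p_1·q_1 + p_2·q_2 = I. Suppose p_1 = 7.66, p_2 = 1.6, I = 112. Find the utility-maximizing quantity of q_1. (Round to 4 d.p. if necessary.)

q_1* = 2.7923

MU_q_1 = 8/√q_1, MU_q_2 = 1. Tangency: 8/√q_1 = p_1/p_2.
Thus q_1* = (8·p_2/p_1)² — independent of I — with the rest of income spent on q_2.
Plugging in: q_1* = (8·1.6/7.66)² = 2.7923.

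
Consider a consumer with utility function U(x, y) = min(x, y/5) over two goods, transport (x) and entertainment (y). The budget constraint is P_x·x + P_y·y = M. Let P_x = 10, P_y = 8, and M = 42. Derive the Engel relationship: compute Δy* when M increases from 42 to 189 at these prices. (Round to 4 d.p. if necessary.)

Δy* = 14.7

With perfect complements, no substitution: consume in ratio x:y = 1:5.
Budget: P_x·x + P_y·5·x = M, so (P_x + 5·P_y)·x = M.
Demand: x*(P_x,P_y,M) = M/(P_x + 5·P_y), y* = 5·M/(P_x + 5·P_y).
Here 10 + 5·8 = 50, giving y* = 4.2.
At M' = 189: y* = 18.9. Change: 18.9 − 4.2 = 14.7.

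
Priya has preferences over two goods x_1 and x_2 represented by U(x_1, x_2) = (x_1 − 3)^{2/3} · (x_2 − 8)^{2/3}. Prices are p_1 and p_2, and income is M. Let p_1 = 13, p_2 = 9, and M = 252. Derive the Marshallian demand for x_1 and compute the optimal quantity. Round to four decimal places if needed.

x_1* = 8.4231

This is Cobb-Douglas in (x_1−3, x_2−8): tangency gives 2/3·p_2·(x_2−8) = 2/3·p_1·(x_1−3).
After buying the subsistence bundle (3, 8), a share 0.5 of the remaining income goes to x_1: x_1* = 3 + 0.5·(M − 3p_1 − 8p_2)/p_1.
Discretionary income = 252 − 3·13 − 8·9 = 141; x_1* = 3 + 0.5·141/13 = 8.4231.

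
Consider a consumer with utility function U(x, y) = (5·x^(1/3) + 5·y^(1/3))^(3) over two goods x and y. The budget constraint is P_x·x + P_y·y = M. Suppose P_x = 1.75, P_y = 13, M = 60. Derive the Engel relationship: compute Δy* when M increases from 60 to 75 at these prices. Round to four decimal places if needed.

With the ratio pinned down, the budget gives x* = M/(P_x + P_y·(y/x)) and y* = (y/x)·x*.
Numerically y/x = 0.04939, so x* = 60/(1.75 + 13·0.04939) = 25.0828 and y* = 0.04939·25.0828 = 1.2388.
At M' = 75: y* = 1.5486. Change: 1.5486 − 1.2388 = 0.3097.

Δy* = 0.3097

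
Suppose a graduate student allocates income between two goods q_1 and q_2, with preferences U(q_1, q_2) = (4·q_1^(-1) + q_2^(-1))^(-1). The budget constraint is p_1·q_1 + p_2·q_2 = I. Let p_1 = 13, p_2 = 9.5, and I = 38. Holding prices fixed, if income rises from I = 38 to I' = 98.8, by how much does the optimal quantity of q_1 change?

MRS = MU_q_1/MU_q_2 = 4·(q_2/q_1)^(2). Set equal to p_1/p_2.
Solve for the ratio: q_2/q_1 = [(1/4)·p_1/p_2]^(0.5).
With the ratio pinned down, the budget gives q_1* = I/(p_1 + p_2·(q_2/q_1)) and q_2* = (q_2/q_1)·q_1*.
Numerically q_2/q_1 = 0.584898, so q_1* = 38/(13 + 9.5·0.584898) = 2.0478.
At I' = 98.8: q_1* = 5.3243. Change: 5.3243 − 2.0478 = 3.2765.

Δq_1* = 3.2765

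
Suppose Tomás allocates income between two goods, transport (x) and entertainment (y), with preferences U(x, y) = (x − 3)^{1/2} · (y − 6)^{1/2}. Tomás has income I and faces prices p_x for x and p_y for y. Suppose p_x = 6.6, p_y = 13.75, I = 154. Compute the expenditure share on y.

Let x' = x−3, y' = y−6. MRS = y'/x' = p_x/p_y.
After buying the subsistence bundle (3, 6), a share 0.5 of the remaining income goes to x: x* = 3 + 0.5·(I − 3p_x − 6p_y)/p_x.
Discretionary income = 154 − 3·6.6 − 6·13.75 = 51.7; x* = 3 + 0.5·51.7/6.6 = 6.9167; y* = 6 + 0.5·51.7/13.75 = 7.88.
Expenditure on y: 13.75·7.88 = 108.35; share = 0.7036.

share on y = 0.7036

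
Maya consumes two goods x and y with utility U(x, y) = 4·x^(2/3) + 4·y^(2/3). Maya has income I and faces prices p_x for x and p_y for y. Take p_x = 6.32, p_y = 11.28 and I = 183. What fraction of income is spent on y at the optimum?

MRS = MU_x/MU_y = (y/x)^(1/3). Set equal to p_x/p_y.
Solve for the ratio: y/x = [p_x/p_y]^(3).
Substitute y = (y/x)·x into the budget: x* = I/(p_x + p_y·(y/x)).
Numerically y/x = 0.175883, so x* = 183/(6.32 + 11.28·0.175883) = 22.0377 and y* = 0.175883·22.0377 = 3.8761.
Expenditure on y: 11.28·3.8761 = 43.7219; share = 0.2389.

share on y = 0.2389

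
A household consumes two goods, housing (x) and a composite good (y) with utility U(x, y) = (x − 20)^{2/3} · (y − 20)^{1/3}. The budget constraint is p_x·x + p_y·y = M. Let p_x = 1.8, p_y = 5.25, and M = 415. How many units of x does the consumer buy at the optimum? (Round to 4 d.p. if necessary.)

x* = 121.4815

MRS = 2·(y−20)/(x−20). Tangency with p_x/p_y gives y−20 = (1/2)·(p_x/p_y)·(x−20).
Substituting into the budget: x* = 20 + 2/3·(M − 20·p_x − 20·p_y)/p_x, and y* = 20 + 1/3·(…)/p_y.
Discretionary income = 415 − 20·1.8 − 20·5.25 = 274; x* = 20 + 2/3·274/1.8 = 121.4815.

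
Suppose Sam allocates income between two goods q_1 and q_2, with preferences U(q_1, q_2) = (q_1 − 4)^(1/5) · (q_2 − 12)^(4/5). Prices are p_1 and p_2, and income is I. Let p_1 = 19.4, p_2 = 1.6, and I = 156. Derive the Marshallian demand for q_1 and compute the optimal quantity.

q_1* = 4.6103

This is Cobb-Douglas in (q_1−4, q_2−12): tangency gives 0.2·p_2·(q_2−12) = 0.8·p_1·(q_1−4).
After buying the subsistence bundle (4, 12), a share 0.2 of the remaining income goes to q_1: q_1* = 4 + 0.2·(I − 4p_1 − 12p_2)/p_1.
Discretionary income = 156 − 4·19.4 − 12·1.6 = 59.2; q_1* = 4 + 0.2·59.2/19.4 = 4.6103.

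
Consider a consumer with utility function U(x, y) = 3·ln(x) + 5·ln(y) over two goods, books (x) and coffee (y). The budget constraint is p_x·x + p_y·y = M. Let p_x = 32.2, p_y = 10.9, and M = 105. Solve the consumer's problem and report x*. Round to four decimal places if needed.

Demand: x*(p_x,p_y,M) = 0.375·M/p_x and y* = 0.625·M/p_y.
At p_x=32.2, p_y=10.9, M=105: x* = 0.375·105/32.2 = 1.2228.

x* = 1.2228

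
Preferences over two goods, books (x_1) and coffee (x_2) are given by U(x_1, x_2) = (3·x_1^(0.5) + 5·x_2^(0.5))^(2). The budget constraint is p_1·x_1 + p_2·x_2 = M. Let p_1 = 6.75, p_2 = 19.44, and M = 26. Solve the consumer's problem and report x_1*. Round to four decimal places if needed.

x_1* = 1.9607

MU_x_1 ∝ 3·x_1^(-0.5), MU_x_2 ∝ 5·x_2^(-0.5), so MRS = (3/5)·(x_2/x_1)^(0.5) = p_1/p_2.
Hence x_2/x_1 = ((5/3)·p_1/p_2)^(1/(0.5)), i.e. raised to the 2 power.
Substitute x_2 = (x_2/x_1)·x_1 into the budget: x_1* = M/(p_1 + p_2·(x_2/x_1)).
Numerically x_2/x_1 = 0.334898, so x_1* = 26/(6.75 + 19.44·0.334898) = 1.9607.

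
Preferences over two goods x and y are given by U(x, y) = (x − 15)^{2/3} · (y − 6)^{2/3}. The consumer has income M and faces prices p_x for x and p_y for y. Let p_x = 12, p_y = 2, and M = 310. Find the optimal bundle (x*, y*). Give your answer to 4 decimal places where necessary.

This is Cobb-Douglas in (x−15, y−6): tangency gives 2/3·p_y·(y−6) = 2/3·p_x·(x−15).
After buying the subsistence bundle (15, 6), a share 0.5 of the remaining income goes to x: x* = 15 + 0.5·(M − 15p_x − 6p_y)/p_x.
Discretionary income = 310 − 15·12 − 6·2 = 118; x* = 15 + 0.5·118/12 = 19.9167; y* = 6 + 0.5·118/2 = 35.5.

x* = 19.9167, y* = 35.5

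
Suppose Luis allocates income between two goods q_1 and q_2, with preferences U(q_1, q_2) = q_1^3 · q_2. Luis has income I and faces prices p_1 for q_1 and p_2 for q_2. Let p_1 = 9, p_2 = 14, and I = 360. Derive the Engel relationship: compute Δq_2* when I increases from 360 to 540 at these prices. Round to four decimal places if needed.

Demand: q_1*(p_1,p_2,I) = 0.75·I/p_1 and q_2* = 0.25·I/p_2.
At p_1=9, p_2=14, I=360: q_2* = 0.25·360/14 = 6.4286.
At I' = 540: q_2* = 9.6429. Change: 9.6429 − 6.4286 = 3.2143.

Δq_2* = 3.2143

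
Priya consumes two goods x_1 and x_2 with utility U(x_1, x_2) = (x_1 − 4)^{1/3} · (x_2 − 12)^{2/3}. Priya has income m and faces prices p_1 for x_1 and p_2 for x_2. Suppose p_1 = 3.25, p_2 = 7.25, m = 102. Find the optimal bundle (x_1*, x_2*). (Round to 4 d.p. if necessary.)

x_1* = 4.2051, x_2* = 12.1839

MRS = (1/2)·(x_2−12)/(x_1−4). Tangency with p_1/p_2 gives x_2−12 = 2·(p_1/p_2)·(x_1−4).
After buying the subsistence bundle (4, 12), a share 1/3 of the remaining income goes to x_1: x_1* = 4 + 1/3·(m − 4p_1 − 12p_2)/p_1.
Discretionary income = 102 − 4·3.25 − 12·7.25 = 2; x_1* = 4 + 1/3·2/3.25 = 4.2051; x_2* = 12 + 2/3·2/7.25 = 12.1839.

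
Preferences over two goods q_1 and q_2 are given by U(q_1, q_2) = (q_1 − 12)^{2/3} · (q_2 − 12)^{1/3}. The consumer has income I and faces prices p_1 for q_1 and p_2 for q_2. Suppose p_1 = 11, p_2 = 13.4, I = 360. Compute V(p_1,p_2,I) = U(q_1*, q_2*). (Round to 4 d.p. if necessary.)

Let q_1' = q_1−12, q_2' = q_2−12. MRS = 2·q_2'/q_1' = p_1/p_2.
Substituting into the budget: q_1* = 12 + 2/3·(I − 12·p_1 − 12·p_2)/p_1, and q_2* = 12 + 1/3·(…)/p_2.
Discretionary income = 360 − 12·11 − 12·13.4 = 67.2; q_1* = 12 + 2/3·67.2/11 = 16.0727; q_2* = 12 + 1/3·67.2/13.4 = 13.6716.
Utility at the optimum: U(16.0727, 13.6716) = 3.0267.

V = 3.0267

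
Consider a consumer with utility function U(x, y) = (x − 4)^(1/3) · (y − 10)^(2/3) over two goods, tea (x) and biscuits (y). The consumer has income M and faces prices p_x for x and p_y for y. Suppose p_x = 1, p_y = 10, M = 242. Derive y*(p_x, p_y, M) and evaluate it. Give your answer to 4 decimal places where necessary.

y* = 19.2

Substituting into the budget: x* = 4 + 1/3·(M − 4·p_x − 10·p_y)/p_x, and y* = 10 + 2/3·(…)/p_y.
Discretionary income = 242 − 4·1 − 10·10 = 138; y* = 10 + 2/3·138/10 = 19.2.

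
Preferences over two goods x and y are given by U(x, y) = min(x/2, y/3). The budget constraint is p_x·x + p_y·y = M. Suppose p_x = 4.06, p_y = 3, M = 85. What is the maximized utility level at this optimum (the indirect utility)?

Leontief preferences: the optimum is at the kink where x/2 = y/3, i.e. y = (3/2)·x.
Budget: p_x·x + p_y·(3/2)·x = M, so (2·p_x + 3·p_y)·x = 2·M.
Demand: x*(p_x,p_y,M) = 2·M/(2·p_x + 3·p_y), y* = 3·M/(2·p_x + 3·p_y).
Here 2·4.06 + 3·3 = 17.12, giving x* = 9.9299 and y* = 14.8949.
Utility at the optimum: U(9.9299, 14.8949) = 4.965.

V = 4.965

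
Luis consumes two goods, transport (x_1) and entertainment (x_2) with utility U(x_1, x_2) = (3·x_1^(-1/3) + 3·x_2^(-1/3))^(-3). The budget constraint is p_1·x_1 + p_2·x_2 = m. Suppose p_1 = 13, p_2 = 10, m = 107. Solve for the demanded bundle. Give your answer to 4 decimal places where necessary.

MU_x_1 ∝ 3·x_1^(-4/3), MU_x_2 ∝ 3·x_2^(-4/3), so MRS = (x_2/x_1)^(4/3) = p_1/p_2.
Hence x_2/x_1 = (p_1/p_2)^(1/(4/3)), i.e. raised to the 0.75 power.
Substitute x_2 = (x_2/x_1)·x_1 into the budget: x_1* = m/(p_1 + p_2·(x_2/x_1)).
Numerically x_2/x_1 = 1.217468, so x_1* = 107/(13 + 10·1.217468) = 4.2503 and x_2* = 1.217468·4.2503 = 5.1746.

x_1* = 4.2503, x_2* = 5.1746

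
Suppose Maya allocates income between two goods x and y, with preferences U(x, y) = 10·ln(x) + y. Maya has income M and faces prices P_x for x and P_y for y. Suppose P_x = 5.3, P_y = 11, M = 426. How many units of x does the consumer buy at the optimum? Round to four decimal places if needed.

MU_x = 10/x, MU_y = 1. Tangency: 10/x = P_x/P_y.
So x*(P_x,P_y) = 10·P_y/P_x, independent of income; and y* = (M − 10·P_y)/P_y.
At the given prices: x* = 10·11/5.3 = 20.7547.

x* = 20.7547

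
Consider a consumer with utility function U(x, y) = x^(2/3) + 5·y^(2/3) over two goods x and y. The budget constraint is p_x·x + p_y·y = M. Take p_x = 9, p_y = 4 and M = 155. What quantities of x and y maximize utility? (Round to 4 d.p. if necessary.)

Substitute y = (y/x)·x into the budget: x* = M/(p_x + p_y·(y/x)).
Numerically y/x = 1423.828125, so x* = 155/(9 + 4·1423.828125) = 0.0272 and y* = 1423.828125·0.0272 = 38.6889.

x* = 0.0272, y* = 38.6889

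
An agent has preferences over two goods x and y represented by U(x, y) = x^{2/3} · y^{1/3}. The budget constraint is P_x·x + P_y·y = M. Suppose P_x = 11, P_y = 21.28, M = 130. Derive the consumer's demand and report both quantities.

The MRS is 2·y/x. Set MRS = P_x/P_y.
Rearranging, P_y·y = (1/2)·P_x·x. Substituting into the budget gives P_x·x·(1 + (1/2)) = M.
Demand: x*(P_x,P_y,M) = 2/3·M/P_x and y* = 1/3·M/P_y.
At P_x=11, P_y=21.28, M=130: x* = 2/3·130/11 = 7.8788, y* = 2.0363.

x* = 7.8788, y* = 2.0363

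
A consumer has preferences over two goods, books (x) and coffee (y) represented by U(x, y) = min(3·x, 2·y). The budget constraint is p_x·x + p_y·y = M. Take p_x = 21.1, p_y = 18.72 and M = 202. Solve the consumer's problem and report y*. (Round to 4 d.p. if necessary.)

y* = 6.161

With perfect complements, no substitution: consume in ratio x:y = 2:3.
Budget: p_x·x + p_y·(3/2)·x = M, so (2·p_x + 3·p_y)·x = 2·M.
Demand: x*(p_x,p_y,M) = 2·M/(2·p_x + 3·p_y), y* = 3·M/(2·p_x + 3·p_y).
Here 2·21.1 + 3·18.72 = 98.36, giving y* = 6.161.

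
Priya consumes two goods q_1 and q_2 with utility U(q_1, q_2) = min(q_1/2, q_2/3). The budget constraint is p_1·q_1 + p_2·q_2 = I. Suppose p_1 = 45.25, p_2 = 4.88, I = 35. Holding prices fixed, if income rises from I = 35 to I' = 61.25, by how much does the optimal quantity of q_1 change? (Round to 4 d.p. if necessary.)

Δq_1* = 0.4993

With perfect complements, no substitution: consume in ratio q_1:q_2 = 2:3.
Budget: p_1·q_1 + p_2·(3/2)·q_1 = I, so (2·p_1 + 3·p_2)·q_1 = 2·I.
Demand: q_1*(p_1,p_2,I) = 2·I/(2·p_1 + 3·p_2), q_2* = 3·I/(2·p_1 + 3·p_2).
Here 2·45.25 + 3·4.88 = 105.14, giving q_1* = 0.6658.
At I' = 61.25: q_1* = 1.1651. Change: 1.1651 − 0.6658 = 0.4993.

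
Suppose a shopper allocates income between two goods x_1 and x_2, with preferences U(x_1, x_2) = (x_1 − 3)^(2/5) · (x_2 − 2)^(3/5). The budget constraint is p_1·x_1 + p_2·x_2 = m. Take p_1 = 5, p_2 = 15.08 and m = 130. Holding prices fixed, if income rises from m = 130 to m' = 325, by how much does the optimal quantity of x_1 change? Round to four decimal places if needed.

This is Cobb-Douglas in (x_1−3, x_2−2): tangency gives 0.4·p_2·(x_2−2) = 0.6·p_1·(x_1−3).
After buying the subsistence bundle (3, 2), a share 0.4 of the remaining income goes to x_1: x_1* = 3 + 0.4·(m − 3p_1 − 2p_2)/p_1.
Discretionary income = 130 − 3·5 − 2·15.08 = 84.84; x_1* = 3 + 0.4·84.84/5 = 9.7872.
At m' = 325: x_1* = 25.3872. Change: 25.3872 − 9.7872 = 15.6.

Δx_1* = 15.6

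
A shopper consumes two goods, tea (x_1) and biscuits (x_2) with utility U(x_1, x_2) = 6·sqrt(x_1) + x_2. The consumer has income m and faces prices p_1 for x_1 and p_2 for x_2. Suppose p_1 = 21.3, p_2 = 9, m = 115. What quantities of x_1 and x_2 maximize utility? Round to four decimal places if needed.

x_1* = 1.6068, x_2* = 8.975

MU_x_1 = 3/√x_1, MU_x_2 = 1. Tangency: 3/√x_1 = p_1/p_2.
Solve: √x_1 = 3·p_2/p_1, so x_1*(p_1,p_2) = (3·p_2/p_1)², and x_2* = (m − p_1·x_1*)/p_2.
Plugging in: x_1* = (3·9/21.3)² = 1.6068, x_2* = 8.975.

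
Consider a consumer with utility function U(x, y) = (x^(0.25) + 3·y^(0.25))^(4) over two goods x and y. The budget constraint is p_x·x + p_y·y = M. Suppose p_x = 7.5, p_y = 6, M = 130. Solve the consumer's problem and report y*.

With the ratio pinned down, the budget gives x* = M/(p_x + p_y·(y/x)) and y* = (y/x)·x*.
Numerically y/x = 5.826061, so x* = 130/(7.5 + 6·5.826061) = 3.062 and y* = 5.826061·3.062 = 17.8392.

y* = 17.8392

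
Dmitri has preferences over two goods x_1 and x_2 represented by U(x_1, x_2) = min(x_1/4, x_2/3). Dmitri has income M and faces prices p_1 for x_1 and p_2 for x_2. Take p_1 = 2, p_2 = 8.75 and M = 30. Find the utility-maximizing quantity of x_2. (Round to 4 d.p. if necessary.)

Leontief preferences: the optimum is at the kink where x_1/4 = x_2/3, i.e. x_2 = (3/4)·x_1.
Budget: p_1·x_1 + p_2·(3/4)·x_1 = M, so (4·p_1 + 3·p_2)·x_1 = 4·M.
Demand: x_1*(p_1,p_2,M) = 4·M/(4·p_1 + 3·p_2), x_2* = 3·M/(4·p_1 + 3·p_2).
Here 4·2 + 3·8.75 = 34.25, giving x_2* = 2.6277.

x_2* = 2.6277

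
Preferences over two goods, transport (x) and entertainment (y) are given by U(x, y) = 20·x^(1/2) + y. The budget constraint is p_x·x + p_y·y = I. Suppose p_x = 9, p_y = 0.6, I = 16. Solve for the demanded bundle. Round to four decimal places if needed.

Thus x* = (10·p_y/p_x)² — independent of I — with the rest of income spent on y.
Plugging in: x* = (10·0.6/9)² = 0.4444, y* = 20.

x* = 0.4444, y* = 20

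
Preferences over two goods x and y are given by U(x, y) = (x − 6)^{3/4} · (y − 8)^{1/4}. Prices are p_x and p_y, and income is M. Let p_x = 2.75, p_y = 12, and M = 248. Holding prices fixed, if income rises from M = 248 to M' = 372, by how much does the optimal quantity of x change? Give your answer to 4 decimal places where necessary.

MRS = 3·(y−8)/(x−6). Tangency with p_x/p_y gives y−8 = (1/3)·(p_x/p_y)·(x−6).
Substituting into the budget: x* = 6 + 0.75·(M − 6·p_x − 8·p_y)/p_x, and y* = 8 + 0.25·(…)/p_y.
Discretionary income = 248 − 6·2.75 − 8·12 = 135.5; x* = 6 + 0.75·135.5/2.75 = 42.9545.
At M' = 372: x* = 76.7727. Change: 76.7727 − 42.9545 = 33.8182.

Δx* = 33.8182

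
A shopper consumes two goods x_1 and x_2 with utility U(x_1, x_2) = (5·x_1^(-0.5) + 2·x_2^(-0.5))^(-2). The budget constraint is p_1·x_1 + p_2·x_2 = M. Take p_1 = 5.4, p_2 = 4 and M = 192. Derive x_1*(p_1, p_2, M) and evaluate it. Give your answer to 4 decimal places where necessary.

x_1* = 23.8435

MU_x_1 ∝ 5·x_1^(-1.5), MU_x_2 ∝ 2·x_2^(-1.5), so MRS = (5/2)·(x_2/x_1)^(1.5) = p_1/p_2.
Solve for the ratio: x_2/x_1 = [(2/5)·p_1/p_2]^(2/3).
With the ratio pinned down, the budget gives x_1* = M/(p_1 + p_2·(x_2/x_1)) and x_2* = (x_2/x_1)·x_1*.
Numerically x_2/x_1 = 0.663126, so x_1* = 192/(5.4 + 4·0.663126) = 23.8435.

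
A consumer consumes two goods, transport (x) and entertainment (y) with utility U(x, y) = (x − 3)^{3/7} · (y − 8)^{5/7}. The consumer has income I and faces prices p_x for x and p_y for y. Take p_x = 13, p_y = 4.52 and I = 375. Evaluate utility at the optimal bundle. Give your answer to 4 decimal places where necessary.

V = 36.0589

This is Cobb-Douglas in (x−3, y−8): tangency gives 3/7·p_y·(y−8) = 5/7·p_x·(x−3).
After buying the subsistence bundle (3, 8), a share 0.375 of the remaining income goes to x: x* = 3 + 0.375·(I − 3p_x − 8p_y)/p_x.
Discretionary income = 375 − 3·13 − 8·4.52 = 299.84; x* = 3 + 0.375·299.84/13 = 11.6492; y* = 8 + 0.625·299.84/4.52 = 49.4602.
Utility at the optimum: U(11.6492, 49.4602) = 36.0589.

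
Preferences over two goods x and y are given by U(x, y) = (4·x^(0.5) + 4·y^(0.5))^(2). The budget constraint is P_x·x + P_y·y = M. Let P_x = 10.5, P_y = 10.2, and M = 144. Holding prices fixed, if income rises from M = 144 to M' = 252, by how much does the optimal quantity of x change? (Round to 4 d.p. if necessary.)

Δx* = 5.0683

MRS = MU_x/MU_y = (y/x)^(0.5). Set equal to P_x/P_y.
Hence y/x = (P_x/P_y)^(1/(0.5)), i.e. raised to the 2 power.
Substitute y = (y/x)·x into the budget: x* = M/(P_x + P_y·(y/x)).
Numerically y/x = 1.059689, so x* = 144/(10.5 + 10.2·1.059689) = 6.7578.
At M' = 252: x* = 11.8261. Change: 11.8261 − 6.7578 = 5.0683.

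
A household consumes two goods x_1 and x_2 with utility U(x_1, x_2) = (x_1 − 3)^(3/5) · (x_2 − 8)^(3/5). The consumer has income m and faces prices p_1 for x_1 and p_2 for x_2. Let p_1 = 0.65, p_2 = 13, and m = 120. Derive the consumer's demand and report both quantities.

This is Cobb-Douglas in (x_1−3, x_2−8): tangency gives 0.6·p_2·(x_2−8) = 0.6·p_1·(x_1−3).
Substituting into the budget: x_1* = 3 + 0.5·(m − 3·p_1 − 8·p_2)/p_1, and x_2* = 8 + 0.5·(…)/p_2.
Discretionary income = 120 − 3·0.65 − 8·13 = 14.05; x_1* = 3 + 0.5·14.05/0.65 = 13.8077; x_2* = 8 + 0.5·14.05/13 = 8.5404.

x_1* = 13.8077, x_2* = 8.5404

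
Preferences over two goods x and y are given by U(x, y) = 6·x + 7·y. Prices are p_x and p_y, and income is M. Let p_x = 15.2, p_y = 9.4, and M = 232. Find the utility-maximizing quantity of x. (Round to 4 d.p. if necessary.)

Perfect substitutes: compare marginal utility per dollar. 6/p_x vs 7/p_y → 0.3947 vs 0.7447.
y gives more utility per dollar, so spend all income on y: y* = M/p_y, x* = 0.
Numerically: x* = 0, y* = 24.6809.

x* = 0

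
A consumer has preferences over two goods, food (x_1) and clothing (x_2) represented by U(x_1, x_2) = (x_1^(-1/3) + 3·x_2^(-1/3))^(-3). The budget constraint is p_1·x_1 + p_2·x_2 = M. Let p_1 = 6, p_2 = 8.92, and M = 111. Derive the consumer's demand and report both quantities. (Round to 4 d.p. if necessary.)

MRS = MU_x_1/MU_x_2 = (1/3)·(x_2/x_1)^(4/3). Set equal to p_1/p_2.
Hence x_2/x_1 = (3·p_1/p_2)^(1/(4/3)), i.e. raised to the 0.75 power.
With the ratio pinned down, the budget gives x_1* = M/(p_1 + p_2·(x_2/x_1)) and x_2* = (x_2/x_1)·x_1*.
Numerically x_2/x_1 = 1.693093, so x_1* = 111/(6 + 8.92·1.693093) = 5.2601 and x_2* = 1.693093·5.2601 = 8.9058.

x_1* = 5.2601, x_2* = 8.9058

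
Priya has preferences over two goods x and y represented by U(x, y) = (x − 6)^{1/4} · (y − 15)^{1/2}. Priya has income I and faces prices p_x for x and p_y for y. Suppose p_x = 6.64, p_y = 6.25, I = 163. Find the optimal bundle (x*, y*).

x* = 7.4764, y* = 18.1371

This is Cobb-Douglas in (x−6, y−15): tangency gives 0.25·p_y·(y−15) = 0.5·p_x·(x−6).
Substituting into the budget: x* = 6 + 1/3·(I − 6·p_x − 15·p_y)/p_x, and y* = 15 + 2/3·(…)/p_y.
Discretionary income = 163 − 6·6.64 − 15·6.25 = 29.41; x* = 6 + 1/3·29.41/6.64 = 7.4764; y* = 15 + 2/3·29.41/6.25 = 18.1371.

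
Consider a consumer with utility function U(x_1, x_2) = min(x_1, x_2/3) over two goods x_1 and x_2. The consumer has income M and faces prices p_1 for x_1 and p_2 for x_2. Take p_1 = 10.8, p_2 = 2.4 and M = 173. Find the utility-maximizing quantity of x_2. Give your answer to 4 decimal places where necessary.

Leontief preferences: the optimum is at the kink where x_1/1 = x_2/3, i.e. x_2 = 3·x_1.
Budget: p_1·x_1 + p_2·3·x_1 = M, so (p_1 + 3·p_2)·x_1 = M.
Demand: x_1*(p_1,p_2,M) = M/(p_1 + 3·p_2), x_2* = 3·M/(p_1 + 3·p_2).
Here 10.8 + 3·2.4 = 18, giving x_2* = 28.8333.

x_2* = 28.8333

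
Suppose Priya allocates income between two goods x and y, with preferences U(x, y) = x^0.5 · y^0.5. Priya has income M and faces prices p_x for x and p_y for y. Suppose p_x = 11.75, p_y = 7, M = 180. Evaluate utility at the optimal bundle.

V = 9.9237

The MRS is y/x. Set MRS = p_x/p_y.
Rearranging, p_y·y = p_x·x. Substituting into the budget gives p_x·x·(1 + 1) = M.
Demand: x*(p_x,p_y,M) = 0.5·M/p_x and y* = 0.5·M/p_y.
At p_x=11.75, p_y=7, M=180: x* = 0.5·180/11.75 = 7.6596, y* = 12.8571.
Utility at the optimum: U(7.6596, 12.8571) = 9.9237.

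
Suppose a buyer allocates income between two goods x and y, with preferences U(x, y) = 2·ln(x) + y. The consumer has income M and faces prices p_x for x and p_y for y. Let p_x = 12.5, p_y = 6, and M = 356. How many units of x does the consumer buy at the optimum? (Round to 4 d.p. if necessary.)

x* = 0.96

MU_x = 2/x, MU_y = 1. Tangency: 2/x = p_x/p_y.
So x*(p_x,p_y) = 2·p_y/p_x, independent of income; and y* = (M − 2·p_y)/p_y.
At the given prices: x* = 2·6/12.5 = 0.96.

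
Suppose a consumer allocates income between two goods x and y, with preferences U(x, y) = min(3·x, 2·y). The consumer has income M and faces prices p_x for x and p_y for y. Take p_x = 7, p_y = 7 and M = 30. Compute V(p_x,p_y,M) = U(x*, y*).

With perfect complements, no substitution: consume in ratio x:y = 2:3.
Budget: p_x·x + p_y·(3/2)·x = M, so (2·p_x + 3·p_y)·x = 2·M.
Demand: x*(p_x,p_y,M) = 2·M/(2·p_x + 3·p_y), y* = 3·M/(2·p_x + 3·p_y).
Here 2·7 + 3·7 = 35, giving x* = 1.7143 and y* = 2.5714.
Utility at the optimum: U(1.7143, 2.5714) = 5.1429.

V = 5.1429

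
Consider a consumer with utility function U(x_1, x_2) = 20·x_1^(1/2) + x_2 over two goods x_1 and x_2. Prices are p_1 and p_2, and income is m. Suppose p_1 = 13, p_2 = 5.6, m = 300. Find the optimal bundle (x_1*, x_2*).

x_1* = 18.5562, x_2* = 10.4945

MU_x_1 = 10/√x_1, MU_x_2 = 1. Tangency: 10/√x_1 = p_1/p_2.
Solve: √x_1 = 10·p_2/p_1, so x_1*(p_1,p_2) = (10·p_2/p_1)², and x_2* = (m − p_1·x_1*)/p_2.
Plugging in: x_1* = (10·5.6/13)² = 18.5562, x_2* = 10.4945.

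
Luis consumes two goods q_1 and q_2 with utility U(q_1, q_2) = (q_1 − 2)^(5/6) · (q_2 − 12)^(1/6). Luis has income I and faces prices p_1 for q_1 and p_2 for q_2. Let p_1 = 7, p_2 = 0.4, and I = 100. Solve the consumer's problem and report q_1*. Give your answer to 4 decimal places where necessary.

MRS = 5·(q_2−12)/(q_1−2). Tangency with p_1/p_2 gives q_2−12 = (1/5)·(p_1/p_2)·(q_1−2).
After buying the subsistence bundle (2, 12), a share 5/6 of the remaining income goes to q_1: q_1* = 2 + 5/6·(I − 2p_1 − 12p_2)/p_1.
Discretionary income = 100 − 2·7 − 12·0.4 = 81.2; q_1* = 2 + 5/6·81.2/7 = 11.6667.

q_1* = 11.6667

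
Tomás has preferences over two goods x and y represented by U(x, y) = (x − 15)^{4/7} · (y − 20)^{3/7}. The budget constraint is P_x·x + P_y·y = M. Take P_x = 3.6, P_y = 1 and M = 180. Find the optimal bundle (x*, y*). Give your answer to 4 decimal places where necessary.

x* = 31.8254, y* = 65.4286

This is Cobb-Douglas in (x−15, y−20): tangency gives 4/7·P_y·(y−20) = 3/7·P_x·(x−15).
After buying the subsistence bundle (15, 20), a share 4/7 of the remaining income goes to x: x* = 15 + 4/7·(M − 15P_x − 20P_y)/P_x.
Discretionary income = 180 − 15·3.6 − 20·1 = 106; x* = 15 + 4/7·106/3.6 = 31.8254; y* = 20 + 3/7·106/1 = 65.4286.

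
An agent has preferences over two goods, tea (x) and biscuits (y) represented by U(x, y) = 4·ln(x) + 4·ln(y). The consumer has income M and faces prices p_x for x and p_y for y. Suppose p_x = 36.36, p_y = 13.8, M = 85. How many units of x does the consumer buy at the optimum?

x* = 1.1689

At p_x=36.36, p_y=13.8, M=85: x* = 0.5·85/36.36 = 1.1689.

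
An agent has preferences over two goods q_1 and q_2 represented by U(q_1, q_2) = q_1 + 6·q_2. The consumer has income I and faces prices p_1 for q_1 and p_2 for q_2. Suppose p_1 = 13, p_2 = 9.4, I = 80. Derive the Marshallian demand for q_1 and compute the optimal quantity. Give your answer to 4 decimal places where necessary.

Perfect substitutes: compare marginal utility per dollar. 1/p_1 vs 6/p_2 → 0.0769 vs 0.6383.
q_2 gives more utility per dollar, so spend all income on q_2: q_2* = I/p_2, q_1* = 0.
Numerically: q_1* = 0, q_2* = 8.5106.

q_1* = 0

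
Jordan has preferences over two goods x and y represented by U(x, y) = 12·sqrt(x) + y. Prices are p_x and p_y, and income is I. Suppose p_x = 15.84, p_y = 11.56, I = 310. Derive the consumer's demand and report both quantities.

x* = 19.1738, y* = 0.5439

Utility is quasi-linear in y; the FOC for x is 6/√x = p_x/p_y.
Solve: √x = 6·p_y/p_x, so x*(p_x,p_y) = (6·p_y/p_x)², and y* = (I − p_x·x*)/p_y.
Plugging in: x* = (6·11.56/15.84)² = 19.1738, y* = 0.5439.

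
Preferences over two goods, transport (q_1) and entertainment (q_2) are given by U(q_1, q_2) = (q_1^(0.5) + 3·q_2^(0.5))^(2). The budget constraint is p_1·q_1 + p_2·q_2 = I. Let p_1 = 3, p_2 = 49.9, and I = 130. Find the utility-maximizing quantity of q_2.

Numerically q_2/q_1 = 0.03253, so q_1* = 130/(3 + 49.9·0.03253) = 28.1188 and q_2* = 0.03253·28.1188 = 0.9147.

q_2* = 0.9147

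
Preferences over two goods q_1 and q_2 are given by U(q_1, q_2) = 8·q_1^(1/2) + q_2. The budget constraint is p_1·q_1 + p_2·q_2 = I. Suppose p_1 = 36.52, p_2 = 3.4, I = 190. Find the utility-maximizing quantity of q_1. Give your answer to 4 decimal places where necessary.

MU_q_1 = 4/√q_1, MU_q_2 = 1. Tangency: 4/√q_1 = p_1/p_2.
Thus q_1* = (4·p_2/p_1)² — independent of I — with the rest of income spent on q_2.
Plugging in: q_1* = (4·3.4/36.52)² = 0.1387.

q_1* = 0.1387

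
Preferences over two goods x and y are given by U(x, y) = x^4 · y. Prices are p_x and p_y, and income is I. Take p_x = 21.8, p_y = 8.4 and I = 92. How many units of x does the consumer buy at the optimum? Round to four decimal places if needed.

x* = 3.3761

MU_x/MU_y = (4·y)/(x); tangency sets this equal to p_x/p_y.
Rearranging, p_y·y = (1/4)·p_x·x. Substituting into the budget gives p_x·x·(1 + (1/4)) = I.
Demand: x*(p_x,p_y,I) = 0.8·I/p_x and y* = 0.2·I/p_y.
At p_x=21.8, p_y=8.4, I=92: x* = 0.8·92/21.8 = 3.3761.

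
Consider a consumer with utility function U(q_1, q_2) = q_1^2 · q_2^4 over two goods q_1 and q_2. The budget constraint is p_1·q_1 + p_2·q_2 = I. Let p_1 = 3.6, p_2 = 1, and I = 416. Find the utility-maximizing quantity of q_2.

MU_q_1/MU_q_2 = (2·q_2)/(4·q_1); tangency sets this equal to p_1/p_2.
Rearranging, p_2·q_2 = 2·p_1·q_1. Substituting into the budget gives p_1·q_1·(1 + 2) = I.
Demand: q_1*(p_1,p_2,I) = 1/3·I/p_1 and q_2* = 2/3·I/p_2.
At p_1=3.6, p_2=1, I=416: q_2* = 2/3·416/1 = 277.3333.

q_2* = 277.3333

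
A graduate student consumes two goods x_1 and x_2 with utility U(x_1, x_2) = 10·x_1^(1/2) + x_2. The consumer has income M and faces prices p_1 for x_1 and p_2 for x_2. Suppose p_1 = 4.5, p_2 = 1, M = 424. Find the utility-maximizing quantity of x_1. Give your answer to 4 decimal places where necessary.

x_1* = 1.2346

Plugging in: x_1* = (5·1/4.5)² = 1.2346.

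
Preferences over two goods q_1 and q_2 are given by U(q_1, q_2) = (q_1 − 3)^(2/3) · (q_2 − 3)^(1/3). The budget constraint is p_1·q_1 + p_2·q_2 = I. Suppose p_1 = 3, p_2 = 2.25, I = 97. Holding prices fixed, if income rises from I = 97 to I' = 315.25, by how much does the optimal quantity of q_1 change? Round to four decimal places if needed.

Let q_1' = q_1−3, q_2' = q_2−3. MRS = 2·q_2'/q_1' = p_1/p_2.
Substituting into the budget: q_1* = 3 + 2/3·(I − 3·p_1 − 3·p_2)/p_1, and q_2* = 3 + 1/3·(…)/p_2.
Discretionary income = 97 − 3·3 − 3·2.25 = 81.25; q_1* = 3 + 2/3·81.25/3 = 21.0556.
At I' = 315.25: q_1* = 69.5556. Change: 69.5556 − 21.0556 = 48.5.

Δq_1* = 48.5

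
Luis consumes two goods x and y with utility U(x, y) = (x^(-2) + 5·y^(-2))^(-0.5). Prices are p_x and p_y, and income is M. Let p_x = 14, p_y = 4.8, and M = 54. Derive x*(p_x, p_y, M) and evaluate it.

MU_x ∝ x^(-3), MU_y ∝ 5·y^(-3), so MRS = (1/5)·(y/x)^(3) = p_x/p_y.
Solve for the ratio: y/x = [5·p_x/p_y]^(1/3).
With the ratio pinned down, the budget gives x* = M/(p_x + p_y·(y/x)) and y* = (y/x)·x*.
Numerically y/x = 2.443162, so x* = 54/(14 + 4.8·2.443162) = 2.0989.

x* = 2.0989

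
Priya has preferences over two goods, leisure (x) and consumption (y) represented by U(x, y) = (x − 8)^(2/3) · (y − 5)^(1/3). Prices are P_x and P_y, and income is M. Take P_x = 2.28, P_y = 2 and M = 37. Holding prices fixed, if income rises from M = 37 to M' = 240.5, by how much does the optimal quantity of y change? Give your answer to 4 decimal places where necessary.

Δy* = 33.9167

Let x' = x−8, y' = y−5. MRS = 2·y'/x' = P_x/P_y.
Substituting into the budget: x* = 8 + 2/3·(M − 8·P_x − 5·P_y)/P_x, and y* = 5 + 1/3·(…)/P_y.
Discretionary income = 37 − 8·2.28 − 5·2 = 8.76; y* = 5 + 1/3·8.76/2 = 6.46.
At M' = 240.5: y* = 40.3767. Change: 40.3767 − 6.46 = 33.9167.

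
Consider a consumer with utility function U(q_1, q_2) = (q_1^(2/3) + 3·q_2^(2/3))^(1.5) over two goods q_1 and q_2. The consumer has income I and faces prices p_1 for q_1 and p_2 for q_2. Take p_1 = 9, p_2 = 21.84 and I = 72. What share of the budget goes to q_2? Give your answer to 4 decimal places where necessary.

share on q_2 = 0.821

Numerically q_2/q_1 = 1.889441, so q_1* = 72/(9 + 21.84·1.889441) = 1.4324 and q_2* = 1.889441·1.4324 = 2.7064.
Expenditure on q_2: 21.84·2.7064 = 59.1084; share = 0.821.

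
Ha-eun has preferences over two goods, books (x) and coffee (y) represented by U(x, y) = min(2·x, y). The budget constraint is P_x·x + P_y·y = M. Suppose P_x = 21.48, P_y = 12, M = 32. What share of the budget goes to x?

share on x = 0.4723

Demand: x*(P_x,P_y,M) = M/(P_x + 2·P_y), y* = 2·M/(P_x + 2·P_y).
Here 21.48 + 2·12 = 45.48, giving x* = 0.7036 and y* = 1.4072.
Expenditure on x: 21.48·0.7036 = 15.1135; share = 0.4723.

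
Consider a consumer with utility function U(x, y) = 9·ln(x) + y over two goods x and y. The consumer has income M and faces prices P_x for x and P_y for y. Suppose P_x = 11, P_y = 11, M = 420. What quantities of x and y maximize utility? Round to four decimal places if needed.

So x*(P_x,P_y) = 9·P_y/P_x, independent of income; and y* = (M − 9·P_y)/P_y.
At the given prices: x* = 9·11/11 = 9, and y* = 29.1818.

x* = 9, y* = 29.1818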